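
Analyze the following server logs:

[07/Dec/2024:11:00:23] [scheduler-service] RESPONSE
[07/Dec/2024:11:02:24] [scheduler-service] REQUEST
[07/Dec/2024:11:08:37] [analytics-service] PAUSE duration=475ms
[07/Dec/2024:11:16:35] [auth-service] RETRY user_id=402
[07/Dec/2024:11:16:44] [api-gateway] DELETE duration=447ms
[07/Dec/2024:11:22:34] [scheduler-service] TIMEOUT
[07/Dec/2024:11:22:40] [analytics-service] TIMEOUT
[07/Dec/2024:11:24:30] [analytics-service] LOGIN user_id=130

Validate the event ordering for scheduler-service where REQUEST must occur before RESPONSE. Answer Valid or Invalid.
Invalid

To validate ordering:

1. Required order: REQUEST → RESPONSE
2. Rule: REQUEST must occur before RESPONSE
3. Check actual order of events for scheduler-service
4. Result: Invalid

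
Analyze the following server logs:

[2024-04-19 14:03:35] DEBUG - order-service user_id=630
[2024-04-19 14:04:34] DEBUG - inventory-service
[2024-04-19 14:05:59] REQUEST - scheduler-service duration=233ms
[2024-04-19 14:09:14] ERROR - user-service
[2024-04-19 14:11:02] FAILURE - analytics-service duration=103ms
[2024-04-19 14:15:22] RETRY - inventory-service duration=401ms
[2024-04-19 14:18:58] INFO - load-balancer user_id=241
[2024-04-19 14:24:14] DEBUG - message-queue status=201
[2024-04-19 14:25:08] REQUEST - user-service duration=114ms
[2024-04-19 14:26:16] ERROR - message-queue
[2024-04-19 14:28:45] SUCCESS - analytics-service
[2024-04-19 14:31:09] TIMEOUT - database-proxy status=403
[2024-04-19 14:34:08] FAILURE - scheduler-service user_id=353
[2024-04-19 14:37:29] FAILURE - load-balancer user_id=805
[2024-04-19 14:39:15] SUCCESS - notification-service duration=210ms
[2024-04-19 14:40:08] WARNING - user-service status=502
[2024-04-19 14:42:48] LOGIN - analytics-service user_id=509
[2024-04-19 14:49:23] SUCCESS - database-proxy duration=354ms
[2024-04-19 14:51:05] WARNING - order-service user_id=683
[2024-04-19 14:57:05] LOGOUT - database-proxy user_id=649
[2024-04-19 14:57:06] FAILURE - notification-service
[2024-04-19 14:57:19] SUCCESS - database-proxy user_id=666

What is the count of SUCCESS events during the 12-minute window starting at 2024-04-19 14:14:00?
0

To count events in the time window:

1. Window boundaries: 2024-04-19 14:14:00 to 2024-04-19 14:26:00
2. Filter for SUCCESS events within this window
3. Count matching events: 0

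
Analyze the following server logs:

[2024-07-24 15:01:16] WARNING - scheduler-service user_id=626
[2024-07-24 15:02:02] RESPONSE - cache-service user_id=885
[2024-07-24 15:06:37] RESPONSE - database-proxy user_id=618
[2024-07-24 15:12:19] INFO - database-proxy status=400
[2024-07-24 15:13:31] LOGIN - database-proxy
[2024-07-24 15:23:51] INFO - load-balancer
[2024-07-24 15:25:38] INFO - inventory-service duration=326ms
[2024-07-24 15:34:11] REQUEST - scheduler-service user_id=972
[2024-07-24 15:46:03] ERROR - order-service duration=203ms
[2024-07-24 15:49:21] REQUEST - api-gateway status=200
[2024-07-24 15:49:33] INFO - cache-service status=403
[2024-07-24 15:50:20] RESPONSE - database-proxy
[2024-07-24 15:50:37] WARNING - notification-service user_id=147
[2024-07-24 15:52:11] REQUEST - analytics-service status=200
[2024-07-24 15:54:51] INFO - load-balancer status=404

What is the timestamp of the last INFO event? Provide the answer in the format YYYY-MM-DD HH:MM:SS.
2024-07-24 15:54:51

To find the last event:

1. Filter for all INFO events
2. Sort by timestamp
3. Select the last one
4. Timestamp: 2024-07-24 15:54:51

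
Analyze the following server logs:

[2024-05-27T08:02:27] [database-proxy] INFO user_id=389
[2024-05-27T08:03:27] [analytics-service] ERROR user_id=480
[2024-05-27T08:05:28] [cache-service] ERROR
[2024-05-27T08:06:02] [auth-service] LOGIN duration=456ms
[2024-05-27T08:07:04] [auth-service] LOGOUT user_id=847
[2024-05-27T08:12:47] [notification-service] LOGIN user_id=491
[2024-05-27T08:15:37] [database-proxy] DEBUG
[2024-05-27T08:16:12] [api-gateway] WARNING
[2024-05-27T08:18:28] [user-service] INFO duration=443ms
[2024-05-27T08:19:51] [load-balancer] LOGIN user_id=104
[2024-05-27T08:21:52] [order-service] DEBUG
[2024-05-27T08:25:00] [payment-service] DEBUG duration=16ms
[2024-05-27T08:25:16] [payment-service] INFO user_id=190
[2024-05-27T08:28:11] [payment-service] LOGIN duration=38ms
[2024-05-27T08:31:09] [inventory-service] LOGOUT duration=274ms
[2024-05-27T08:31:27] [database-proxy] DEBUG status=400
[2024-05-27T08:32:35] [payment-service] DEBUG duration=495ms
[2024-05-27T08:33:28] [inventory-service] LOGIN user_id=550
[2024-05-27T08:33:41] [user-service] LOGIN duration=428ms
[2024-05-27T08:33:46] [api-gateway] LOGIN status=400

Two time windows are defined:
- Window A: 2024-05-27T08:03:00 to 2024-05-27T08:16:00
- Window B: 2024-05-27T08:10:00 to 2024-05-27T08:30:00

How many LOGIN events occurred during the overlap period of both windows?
1

To find overlap events:

1. Window A: 2024-05-27T08:03:00 to 2024-05-27T08:16:00
2. Window B: 2024-05-27T08:10:00 to 2024-05-27T08:30:00
3. Overlap period: 2024-05-27T08:10:00 to 2024-05-27T08:16:00
4. Count LOGIN events in overlap: 1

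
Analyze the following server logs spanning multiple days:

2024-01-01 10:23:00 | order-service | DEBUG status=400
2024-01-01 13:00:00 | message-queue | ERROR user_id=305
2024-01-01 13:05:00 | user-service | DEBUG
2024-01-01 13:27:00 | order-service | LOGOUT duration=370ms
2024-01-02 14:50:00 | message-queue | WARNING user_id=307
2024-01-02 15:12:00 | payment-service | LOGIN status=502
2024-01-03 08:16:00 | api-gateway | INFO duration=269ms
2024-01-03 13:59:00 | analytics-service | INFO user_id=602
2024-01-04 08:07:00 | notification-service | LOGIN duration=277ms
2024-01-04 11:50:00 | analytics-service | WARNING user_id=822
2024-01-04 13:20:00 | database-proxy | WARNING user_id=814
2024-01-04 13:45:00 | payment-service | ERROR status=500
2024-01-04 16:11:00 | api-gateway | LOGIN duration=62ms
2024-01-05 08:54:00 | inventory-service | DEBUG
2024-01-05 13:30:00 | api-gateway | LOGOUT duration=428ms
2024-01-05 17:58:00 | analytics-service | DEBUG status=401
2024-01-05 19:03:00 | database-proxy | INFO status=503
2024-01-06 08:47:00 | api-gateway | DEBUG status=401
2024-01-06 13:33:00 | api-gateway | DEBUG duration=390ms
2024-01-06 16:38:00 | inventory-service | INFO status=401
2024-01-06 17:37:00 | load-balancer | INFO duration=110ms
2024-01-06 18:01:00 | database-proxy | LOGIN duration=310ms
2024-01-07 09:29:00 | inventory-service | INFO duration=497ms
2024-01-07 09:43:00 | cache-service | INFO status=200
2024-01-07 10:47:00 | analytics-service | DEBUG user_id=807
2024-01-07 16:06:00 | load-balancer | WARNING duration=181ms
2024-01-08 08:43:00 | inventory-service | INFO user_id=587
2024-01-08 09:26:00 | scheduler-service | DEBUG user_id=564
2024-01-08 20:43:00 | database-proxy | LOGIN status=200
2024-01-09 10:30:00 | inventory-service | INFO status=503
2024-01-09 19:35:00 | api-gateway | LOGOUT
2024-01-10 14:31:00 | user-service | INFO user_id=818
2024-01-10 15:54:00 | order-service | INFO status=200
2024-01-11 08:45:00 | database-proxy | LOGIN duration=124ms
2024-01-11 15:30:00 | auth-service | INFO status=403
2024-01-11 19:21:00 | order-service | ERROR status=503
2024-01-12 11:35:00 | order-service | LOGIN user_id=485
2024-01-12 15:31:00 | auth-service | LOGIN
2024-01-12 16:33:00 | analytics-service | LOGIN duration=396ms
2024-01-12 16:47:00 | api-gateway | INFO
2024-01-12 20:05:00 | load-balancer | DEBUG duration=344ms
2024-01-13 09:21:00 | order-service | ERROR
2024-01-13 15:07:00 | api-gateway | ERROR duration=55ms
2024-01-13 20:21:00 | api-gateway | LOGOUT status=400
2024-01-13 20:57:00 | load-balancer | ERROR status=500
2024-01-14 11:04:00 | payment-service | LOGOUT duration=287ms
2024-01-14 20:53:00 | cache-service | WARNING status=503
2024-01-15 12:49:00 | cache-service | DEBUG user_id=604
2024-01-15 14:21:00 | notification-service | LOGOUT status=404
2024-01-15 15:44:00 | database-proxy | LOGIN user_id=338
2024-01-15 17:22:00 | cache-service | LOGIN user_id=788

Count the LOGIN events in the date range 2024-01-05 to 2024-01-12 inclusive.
6

To filter by date range:

1. Date range: 2024-01-05 through 2024-01-12, both dates inclusive
2. Filter for LOGIN events whose date falls in this range
3. Count matching events: 6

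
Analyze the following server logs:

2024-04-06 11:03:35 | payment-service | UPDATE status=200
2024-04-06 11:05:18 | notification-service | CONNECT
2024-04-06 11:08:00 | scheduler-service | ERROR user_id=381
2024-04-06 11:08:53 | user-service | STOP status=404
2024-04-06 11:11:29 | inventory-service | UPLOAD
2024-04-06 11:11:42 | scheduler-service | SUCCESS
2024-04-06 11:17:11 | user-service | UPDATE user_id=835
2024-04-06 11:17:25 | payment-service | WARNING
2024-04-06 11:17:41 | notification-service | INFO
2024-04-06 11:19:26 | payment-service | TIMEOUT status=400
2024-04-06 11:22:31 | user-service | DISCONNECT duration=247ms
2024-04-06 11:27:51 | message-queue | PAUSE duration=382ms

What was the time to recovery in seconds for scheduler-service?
222

To calculate recovery time:

1. Find ERROR event for scheduler-service: 2024-04-06 11:08:00
2. Find next SUCCESS event for scheduler-service: 2024-04-06 11:11:42
3. Recovery time: 2024-04-06 11:11:42 - 2024-04-06 11:08:00 = 222 seconds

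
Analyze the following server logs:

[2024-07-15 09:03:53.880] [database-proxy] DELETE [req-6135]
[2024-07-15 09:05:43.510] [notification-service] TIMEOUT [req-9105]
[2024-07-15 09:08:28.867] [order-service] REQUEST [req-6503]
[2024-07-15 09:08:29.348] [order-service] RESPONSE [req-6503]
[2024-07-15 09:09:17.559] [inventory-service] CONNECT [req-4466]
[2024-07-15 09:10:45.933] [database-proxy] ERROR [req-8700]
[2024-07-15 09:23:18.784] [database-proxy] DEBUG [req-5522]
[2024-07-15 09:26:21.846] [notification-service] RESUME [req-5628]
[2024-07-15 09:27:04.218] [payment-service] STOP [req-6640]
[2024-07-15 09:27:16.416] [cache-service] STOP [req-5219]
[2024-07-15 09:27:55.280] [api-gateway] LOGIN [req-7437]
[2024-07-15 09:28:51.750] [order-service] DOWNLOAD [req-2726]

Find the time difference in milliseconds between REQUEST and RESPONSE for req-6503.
481

To calculate latency:

1. Find REQUEST with id req-6503: 2024-07-15 09:08:28.867
2. Find RESPONSE with id req-6503: 2024-07-15 09:08:29.348
3. Latency: 2024-07-15 09:08:29.348 - 2024-07-15 09:08:28.867 = 481ms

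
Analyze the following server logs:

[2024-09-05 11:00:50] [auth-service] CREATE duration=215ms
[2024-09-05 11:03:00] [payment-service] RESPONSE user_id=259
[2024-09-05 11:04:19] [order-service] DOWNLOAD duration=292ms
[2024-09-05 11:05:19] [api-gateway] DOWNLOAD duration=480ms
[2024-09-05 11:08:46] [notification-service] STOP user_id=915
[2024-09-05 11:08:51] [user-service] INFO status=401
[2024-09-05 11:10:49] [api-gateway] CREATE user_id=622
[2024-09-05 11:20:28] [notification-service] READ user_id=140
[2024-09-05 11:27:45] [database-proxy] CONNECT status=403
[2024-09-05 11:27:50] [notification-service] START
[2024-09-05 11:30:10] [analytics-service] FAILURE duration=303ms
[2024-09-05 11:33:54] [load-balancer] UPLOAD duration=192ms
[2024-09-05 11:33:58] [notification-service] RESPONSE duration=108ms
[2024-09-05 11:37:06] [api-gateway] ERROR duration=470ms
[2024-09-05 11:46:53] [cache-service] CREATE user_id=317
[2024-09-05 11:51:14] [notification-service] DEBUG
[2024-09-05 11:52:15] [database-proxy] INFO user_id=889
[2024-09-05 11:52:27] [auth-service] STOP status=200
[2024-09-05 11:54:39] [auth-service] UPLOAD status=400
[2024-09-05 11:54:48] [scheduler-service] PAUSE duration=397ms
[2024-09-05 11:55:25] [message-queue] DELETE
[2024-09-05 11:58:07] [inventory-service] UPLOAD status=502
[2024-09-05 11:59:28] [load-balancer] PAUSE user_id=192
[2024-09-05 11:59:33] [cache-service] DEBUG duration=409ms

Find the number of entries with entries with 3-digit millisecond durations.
9

To find matching entries:

1. Pattern to match: entries with 3-digit millisecond durations
2. Scan each log entry for the pattern
3. Count matches: 9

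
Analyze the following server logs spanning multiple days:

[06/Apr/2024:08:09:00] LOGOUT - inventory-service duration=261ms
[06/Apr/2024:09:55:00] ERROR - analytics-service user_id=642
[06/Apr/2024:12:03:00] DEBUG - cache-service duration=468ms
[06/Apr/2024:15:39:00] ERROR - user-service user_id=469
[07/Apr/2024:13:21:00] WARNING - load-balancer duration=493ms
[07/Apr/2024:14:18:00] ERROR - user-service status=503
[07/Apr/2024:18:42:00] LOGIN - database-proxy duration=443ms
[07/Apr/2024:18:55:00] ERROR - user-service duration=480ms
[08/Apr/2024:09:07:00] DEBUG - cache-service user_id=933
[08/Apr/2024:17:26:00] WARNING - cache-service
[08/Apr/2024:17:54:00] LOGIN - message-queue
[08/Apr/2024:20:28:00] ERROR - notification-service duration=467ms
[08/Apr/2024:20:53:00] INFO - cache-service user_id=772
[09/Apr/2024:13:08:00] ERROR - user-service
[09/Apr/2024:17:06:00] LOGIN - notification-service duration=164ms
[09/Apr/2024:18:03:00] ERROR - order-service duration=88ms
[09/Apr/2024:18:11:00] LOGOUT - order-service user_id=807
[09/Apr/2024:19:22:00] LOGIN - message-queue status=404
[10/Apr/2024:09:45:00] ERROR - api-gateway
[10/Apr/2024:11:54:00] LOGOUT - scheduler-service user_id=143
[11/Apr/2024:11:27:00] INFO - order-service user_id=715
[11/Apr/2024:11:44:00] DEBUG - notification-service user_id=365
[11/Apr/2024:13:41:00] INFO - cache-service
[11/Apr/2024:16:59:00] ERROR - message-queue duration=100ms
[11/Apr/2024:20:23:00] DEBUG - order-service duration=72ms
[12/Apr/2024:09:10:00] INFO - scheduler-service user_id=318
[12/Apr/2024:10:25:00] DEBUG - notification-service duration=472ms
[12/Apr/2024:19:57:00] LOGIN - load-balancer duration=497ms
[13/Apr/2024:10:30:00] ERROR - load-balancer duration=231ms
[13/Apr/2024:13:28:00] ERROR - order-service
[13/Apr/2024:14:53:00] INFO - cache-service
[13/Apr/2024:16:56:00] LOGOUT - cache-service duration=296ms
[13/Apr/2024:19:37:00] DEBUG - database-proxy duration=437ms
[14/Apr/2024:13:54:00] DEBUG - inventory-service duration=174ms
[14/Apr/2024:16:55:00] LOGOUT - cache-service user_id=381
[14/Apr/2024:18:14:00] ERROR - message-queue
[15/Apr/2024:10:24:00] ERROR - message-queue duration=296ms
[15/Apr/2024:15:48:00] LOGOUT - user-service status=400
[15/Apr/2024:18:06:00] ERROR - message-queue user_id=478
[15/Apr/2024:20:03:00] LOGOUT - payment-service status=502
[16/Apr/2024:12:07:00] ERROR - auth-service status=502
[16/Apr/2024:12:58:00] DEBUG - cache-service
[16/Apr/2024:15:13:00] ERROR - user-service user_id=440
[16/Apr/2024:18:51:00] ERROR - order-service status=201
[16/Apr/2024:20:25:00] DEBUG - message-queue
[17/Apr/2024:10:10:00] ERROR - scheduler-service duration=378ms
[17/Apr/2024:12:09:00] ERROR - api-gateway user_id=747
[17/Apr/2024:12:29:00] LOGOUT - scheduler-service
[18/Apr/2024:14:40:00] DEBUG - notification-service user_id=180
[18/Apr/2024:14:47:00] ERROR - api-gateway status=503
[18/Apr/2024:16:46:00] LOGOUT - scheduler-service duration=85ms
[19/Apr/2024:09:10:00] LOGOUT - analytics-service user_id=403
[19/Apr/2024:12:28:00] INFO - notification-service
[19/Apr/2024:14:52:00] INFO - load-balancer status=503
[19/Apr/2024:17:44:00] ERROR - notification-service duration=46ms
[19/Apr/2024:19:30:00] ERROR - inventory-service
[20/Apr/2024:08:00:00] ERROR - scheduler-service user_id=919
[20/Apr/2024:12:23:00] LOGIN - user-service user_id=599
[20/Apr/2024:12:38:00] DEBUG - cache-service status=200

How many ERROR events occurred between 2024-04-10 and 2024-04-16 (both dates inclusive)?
10

To filter by date range:

1. Date range: 2024-04-10 through 2024-04-16, both dates inclusive
2. Filter for ERROR events whose date falls in this range
3. Count matching events: 10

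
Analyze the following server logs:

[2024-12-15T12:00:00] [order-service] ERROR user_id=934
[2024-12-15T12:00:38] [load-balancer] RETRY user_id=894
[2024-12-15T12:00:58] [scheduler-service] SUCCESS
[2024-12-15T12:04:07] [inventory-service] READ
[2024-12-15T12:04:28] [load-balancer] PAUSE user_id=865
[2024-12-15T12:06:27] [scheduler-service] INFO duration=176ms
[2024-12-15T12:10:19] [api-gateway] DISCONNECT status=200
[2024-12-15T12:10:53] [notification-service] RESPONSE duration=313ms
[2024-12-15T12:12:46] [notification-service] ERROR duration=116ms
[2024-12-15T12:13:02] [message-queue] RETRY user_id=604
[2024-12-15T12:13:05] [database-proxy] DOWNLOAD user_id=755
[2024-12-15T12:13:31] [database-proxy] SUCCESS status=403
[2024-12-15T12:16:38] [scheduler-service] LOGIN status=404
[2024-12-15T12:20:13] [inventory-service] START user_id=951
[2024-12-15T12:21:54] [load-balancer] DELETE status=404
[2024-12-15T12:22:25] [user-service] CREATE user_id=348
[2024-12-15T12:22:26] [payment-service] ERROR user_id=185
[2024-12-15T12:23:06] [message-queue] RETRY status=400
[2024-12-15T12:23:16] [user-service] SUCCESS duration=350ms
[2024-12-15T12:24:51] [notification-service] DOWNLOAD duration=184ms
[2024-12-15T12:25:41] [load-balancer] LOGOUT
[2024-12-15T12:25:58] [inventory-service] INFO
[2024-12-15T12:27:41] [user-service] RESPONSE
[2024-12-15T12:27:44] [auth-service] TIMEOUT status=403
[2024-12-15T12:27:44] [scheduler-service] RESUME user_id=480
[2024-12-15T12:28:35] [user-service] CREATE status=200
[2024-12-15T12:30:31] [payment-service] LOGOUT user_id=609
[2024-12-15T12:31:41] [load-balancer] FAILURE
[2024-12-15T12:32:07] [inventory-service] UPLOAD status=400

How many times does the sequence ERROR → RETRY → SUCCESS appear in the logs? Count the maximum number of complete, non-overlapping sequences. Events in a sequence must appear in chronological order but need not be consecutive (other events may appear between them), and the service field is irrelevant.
3

To count sequences:

1. Look for pattern: ERROR → RETRY → SUCCESS
2. Greedily scan the log in chronological order, matching each sequence element in turn (ignoring service)
3. Each time the full pattern completes, increment the count and restart matching from the next event
4. Complete non-overlapping sequences found: 3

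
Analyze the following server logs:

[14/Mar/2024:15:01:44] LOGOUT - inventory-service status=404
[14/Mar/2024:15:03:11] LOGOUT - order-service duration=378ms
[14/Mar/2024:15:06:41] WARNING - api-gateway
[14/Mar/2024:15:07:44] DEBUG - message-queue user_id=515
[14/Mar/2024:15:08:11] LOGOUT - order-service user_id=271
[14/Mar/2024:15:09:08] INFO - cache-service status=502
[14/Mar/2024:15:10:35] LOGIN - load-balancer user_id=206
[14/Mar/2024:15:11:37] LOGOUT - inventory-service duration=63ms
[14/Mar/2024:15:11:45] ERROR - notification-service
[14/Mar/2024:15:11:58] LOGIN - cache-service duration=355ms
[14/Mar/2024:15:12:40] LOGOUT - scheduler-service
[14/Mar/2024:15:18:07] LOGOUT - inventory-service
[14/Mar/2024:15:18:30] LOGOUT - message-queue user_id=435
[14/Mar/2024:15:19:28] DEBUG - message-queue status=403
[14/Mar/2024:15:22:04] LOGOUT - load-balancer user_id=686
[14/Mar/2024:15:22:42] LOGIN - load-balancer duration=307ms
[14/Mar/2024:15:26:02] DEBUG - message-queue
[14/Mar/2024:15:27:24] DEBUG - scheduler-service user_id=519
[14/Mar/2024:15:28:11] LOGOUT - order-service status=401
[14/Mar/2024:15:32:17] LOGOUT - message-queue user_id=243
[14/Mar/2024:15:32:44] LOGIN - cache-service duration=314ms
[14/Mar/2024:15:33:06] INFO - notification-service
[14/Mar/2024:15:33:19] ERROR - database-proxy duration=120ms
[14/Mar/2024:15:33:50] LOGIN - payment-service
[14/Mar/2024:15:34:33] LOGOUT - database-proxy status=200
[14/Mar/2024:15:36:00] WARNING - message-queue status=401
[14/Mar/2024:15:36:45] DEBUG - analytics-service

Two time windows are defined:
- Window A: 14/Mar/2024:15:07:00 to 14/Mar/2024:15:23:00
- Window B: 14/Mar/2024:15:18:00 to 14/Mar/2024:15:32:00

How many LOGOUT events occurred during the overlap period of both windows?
3

To find overlap events:

1. Window A: 14/Mar/2024:15:07:00 to 14/Mar/2024:15:23:00
2. Window B: 14/Mar/2024:15:18:00 to 14/Mar/2024:15:32:00
3. Overlap period: 14/Mar/2024:15:18:00 to 14/Mar/2024:15:23:00
4. Count LOGOUT events in overlap: 3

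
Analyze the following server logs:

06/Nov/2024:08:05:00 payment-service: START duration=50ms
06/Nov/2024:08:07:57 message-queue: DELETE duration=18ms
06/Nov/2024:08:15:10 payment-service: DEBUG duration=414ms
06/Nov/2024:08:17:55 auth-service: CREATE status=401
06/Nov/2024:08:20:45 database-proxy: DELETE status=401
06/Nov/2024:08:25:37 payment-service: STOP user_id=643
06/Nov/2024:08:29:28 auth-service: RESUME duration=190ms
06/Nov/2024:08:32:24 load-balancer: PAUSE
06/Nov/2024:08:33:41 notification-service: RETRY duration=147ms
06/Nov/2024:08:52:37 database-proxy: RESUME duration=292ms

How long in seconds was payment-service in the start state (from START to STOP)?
1237

To calculate state duration:

1. Find START event for payment-service: 06/Nov/2024:08:05:00
2. Find STOP event for payment-service: 06/Nov/2024:08:25:37
3. Calculate duration: 06/Nov/2024:08:25:37 - 06/Nov/2024:08:05:00 = 1237 seconds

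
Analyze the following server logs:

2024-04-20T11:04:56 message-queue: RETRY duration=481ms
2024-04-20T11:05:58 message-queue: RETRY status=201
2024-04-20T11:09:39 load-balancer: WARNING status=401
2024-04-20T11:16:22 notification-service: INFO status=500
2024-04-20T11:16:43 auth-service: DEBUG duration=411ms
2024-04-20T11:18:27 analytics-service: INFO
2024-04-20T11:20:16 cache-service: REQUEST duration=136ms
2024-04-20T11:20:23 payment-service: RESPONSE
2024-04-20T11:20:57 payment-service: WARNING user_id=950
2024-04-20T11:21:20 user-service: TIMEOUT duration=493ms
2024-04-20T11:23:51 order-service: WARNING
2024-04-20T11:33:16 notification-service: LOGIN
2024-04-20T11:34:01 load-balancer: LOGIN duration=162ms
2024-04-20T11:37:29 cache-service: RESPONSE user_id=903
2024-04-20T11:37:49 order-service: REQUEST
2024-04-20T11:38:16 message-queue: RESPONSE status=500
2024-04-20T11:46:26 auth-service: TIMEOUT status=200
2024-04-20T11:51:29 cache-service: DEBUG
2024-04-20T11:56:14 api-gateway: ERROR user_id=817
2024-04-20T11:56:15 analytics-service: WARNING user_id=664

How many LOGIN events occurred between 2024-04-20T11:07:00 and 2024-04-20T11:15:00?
0

To count events in the time window:

1. Window boundaries: 2024-04-20T11:07:00 to 2024-04-20T11:15:00
2. Filter for LOGIN events within this window
3. Count matching events: 0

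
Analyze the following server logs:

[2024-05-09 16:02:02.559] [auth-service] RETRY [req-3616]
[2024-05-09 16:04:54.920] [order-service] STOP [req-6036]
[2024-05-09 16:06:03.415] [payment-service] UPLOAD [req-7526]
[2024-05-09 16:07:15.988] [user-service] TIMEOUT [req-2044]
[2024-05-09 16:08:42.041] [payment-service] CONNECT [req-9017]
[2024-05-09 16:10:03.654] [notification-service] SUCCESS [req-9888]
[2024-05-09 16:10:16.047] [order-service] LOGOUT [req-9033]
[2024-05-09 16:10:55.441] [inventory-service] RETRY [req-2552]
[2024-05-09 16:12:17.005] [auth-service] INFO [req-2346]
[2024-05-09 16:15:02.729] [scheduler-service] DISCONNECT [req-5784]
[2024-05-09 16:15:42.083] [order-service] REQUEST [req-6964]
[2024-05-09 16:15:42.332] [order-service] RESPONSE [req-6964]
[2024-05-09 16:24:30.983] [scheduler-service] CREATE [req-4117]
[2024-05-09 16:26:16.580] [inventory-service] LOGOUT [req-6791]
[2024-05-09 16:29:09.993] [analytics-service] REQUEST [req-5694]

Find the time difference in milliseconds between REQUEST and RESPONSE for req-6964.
249

To calculate latency:

1. Find REQUEST with id req-6964: 2024-05-09 16:15:42.083
2. Find RESPONSE with id req-6964: 2024-05-09 16:15:42.332
3. Latency: 2024-05-09 16:15:42.332 - 2024-05-09 16:15:42.083 = 249ms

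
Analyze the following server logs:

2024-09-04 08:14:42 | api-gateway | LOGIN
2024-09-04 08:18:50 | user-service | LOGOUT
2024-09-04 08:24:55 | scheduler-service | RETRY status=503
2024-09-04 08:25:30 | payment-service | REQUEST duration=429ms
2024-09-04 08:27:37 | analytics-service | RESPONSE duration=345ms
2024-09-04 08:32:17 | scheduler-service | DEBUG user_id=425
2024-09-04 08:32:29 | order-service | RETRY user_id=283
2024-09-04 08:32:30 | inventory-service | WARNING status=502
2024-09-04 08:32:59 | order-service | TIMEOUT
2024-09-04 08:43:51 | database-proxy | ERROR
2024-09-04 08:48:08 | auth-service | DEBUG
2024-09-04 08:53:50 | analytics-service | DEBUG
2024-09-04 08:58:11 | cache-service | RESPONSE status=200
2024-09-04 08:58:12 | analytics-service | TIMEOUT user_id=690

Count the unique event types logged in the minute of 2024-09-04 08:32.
4

To count unique event types:

1. Filter events in the minute starting at 2024-09-04 08:32
2. Extract event types from matching entries
3. Count unique types: 4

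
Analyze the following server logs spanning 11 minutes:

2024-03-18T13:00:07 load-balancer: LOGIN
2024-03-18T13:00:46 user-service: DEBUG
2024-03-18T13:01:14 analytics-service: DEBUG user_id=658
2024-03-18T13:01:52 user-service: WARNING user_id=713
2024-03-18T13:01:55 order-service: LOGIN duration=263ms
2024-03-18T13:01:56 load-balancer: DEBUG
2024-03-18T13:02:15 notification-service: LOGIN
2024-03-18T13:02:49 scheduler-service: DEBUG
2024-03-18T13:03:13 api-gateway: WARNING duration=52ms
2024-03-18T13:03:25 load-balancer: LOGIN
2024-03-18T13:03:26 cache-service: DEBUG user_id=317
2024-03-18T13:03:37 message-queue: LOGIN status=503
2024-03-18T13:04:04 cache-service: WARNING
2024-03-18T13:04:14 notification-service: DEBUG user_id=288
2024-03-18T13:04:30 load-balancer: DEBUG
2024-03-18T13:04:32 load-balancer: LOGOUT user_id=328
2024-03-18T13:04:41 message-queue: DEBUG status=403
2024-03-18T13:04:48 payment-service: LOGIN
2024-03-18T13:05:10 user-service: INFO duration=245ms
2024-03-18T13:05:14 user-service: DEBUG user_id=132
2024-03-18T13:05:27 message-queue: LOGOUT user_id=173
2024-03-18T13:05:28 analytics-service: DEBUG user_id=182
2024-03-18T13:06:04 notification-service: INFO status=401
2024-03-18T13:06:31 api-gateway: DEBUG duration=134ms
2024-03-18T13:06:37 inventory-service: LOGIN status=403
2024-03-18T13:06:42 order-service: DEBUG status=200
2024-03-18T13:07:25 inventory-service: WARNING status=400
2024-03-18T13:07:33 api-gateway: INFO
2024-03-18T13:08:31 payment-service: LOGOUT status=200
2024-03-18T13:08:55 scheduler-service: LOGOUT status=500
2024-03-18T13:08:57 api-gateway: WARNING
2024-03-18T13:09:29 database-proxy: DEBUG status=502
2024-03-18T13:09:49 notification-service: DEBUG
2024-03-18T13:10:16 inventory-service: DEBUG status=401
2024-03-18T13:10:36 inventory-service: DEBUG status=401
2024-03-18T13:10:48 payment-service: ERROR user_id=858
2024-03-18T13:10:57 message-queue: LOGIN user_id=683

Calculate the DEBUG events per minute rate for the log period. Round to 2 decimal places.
1.45

To calculate the rate:

1. Count total DEBUG events: 16
2. Total time period: 11 minutes
3. Rate = 16 / 11 = 1.45 events per minute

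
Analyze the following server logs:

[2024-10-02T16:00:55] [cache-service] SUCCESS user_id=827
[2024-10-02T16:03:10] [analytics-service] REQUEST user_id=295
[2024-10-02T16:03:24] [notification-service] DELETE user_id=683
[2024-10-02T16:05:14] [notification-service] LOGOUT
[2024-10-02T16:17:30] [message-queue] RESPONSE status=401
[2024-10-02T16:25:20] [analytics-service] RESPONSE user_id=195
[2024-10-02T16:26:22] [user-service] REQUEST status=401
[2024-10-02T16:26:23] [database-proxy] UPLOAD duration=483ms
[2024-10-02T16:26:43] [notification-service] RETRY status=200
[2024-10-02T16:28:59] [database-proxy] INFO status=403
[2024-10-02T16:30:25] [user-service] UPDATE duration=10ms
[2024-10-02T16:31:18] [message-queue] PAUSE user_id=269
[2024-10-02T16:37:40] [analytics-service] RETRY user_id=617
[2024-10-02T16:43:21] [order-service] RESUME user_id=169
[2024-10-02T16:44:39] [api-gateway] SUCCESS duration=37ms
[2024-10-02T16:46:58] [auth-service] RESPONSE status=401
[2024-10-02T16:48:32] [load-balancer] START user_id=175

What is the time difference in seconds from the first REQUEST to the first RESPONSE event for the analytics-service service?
1330

To find the time between events:

1. Locate the first REQUEST event for analytics-service: 2024-10-02T16:03:10
2. Locate the first RESPONSE event for analytics-service: 2024-10-02T16:25:20
3. Calculate the difference: 2024-10-02T16:25:20 - 2024-10-02T16:03:10 = 1330 seconds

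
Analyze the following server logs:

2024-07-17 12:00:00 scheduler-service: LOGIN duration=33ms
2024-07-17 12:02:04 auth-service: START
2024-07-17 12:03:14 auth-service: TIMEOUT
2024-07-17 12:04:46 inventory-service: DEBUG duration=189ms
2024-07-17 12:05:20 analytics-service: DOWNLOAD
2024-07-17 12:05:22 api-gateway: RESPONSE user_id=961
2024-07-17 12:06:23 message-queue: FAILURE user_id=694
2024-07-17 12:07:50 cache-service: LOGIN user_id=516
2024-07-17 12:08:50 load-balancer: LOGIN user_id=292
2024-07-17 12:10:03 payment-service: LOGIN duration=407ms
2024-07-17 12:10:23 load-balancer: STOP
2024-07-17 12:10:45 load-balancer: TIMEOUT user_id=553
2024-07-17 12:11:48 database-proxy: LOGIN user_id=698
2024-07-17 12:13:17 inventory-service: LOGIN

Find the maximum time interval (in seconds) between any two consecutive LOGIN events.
470

To find the longest gap:

1. Extract all LOGIN events in chronological order
2. Calculate time differences between consecutive events
3. Find the maximum difference
4. Longest gap: 470 seconds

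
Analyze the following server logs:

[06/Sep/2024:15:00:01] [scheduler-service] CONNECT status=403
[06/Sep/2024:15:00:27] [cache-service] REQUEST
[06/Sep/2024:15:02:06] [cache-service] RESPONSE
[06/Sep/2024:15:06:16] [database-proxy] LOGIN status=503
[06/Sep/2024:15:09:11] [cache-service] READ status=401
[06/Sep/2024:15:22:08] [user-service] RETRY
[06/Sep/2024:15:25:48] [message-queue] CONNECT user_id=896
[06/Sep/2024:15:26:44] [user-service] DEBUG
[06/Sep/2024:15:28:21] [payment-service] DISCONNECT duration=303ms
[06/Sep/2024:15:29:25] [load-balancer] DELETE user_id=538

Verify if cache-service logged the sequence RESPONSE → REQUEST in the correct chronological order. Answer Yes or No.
No

To verify sequence order:

1. Find all events in sequence RESPONSE → REQUEST for cache-service
2. Extract their timestamps
3. Check if timestamps are in ascending order
4. Result: No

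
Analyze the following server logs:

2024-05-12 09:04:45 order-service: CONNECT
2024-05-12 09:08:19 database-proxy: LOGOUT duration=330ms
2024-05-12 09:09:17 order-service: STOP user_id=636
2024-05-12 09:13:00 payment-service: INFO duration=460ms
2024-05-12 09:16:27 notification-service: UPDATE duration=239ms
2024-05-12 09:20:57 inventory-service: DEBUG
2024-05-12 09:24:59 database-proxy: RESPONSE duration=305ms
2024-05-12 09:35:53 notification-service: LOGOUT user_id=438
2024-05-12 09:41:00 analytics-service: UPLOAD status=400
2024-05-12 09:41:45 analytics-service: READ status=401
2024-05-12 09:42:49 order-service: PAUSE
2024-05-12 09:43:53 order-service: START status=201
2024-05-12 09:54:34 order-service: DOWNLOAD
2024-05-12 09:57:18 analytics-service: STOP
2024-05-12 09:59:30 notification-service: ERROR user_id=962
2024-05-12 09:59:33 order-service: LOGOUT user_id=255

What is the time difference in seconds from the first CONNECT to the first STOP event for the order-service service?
272

To find the time between events:

1. Locate the first CONNECT event for order-service: 2024-05-12 09:04:45
2. Locate the first STOP event for order-service: 2024-05-12 09:09:17
3. Calculate the difference: 2024-05-12 09:09:17 - 2024-05-12 09:04:45 = 272 seconds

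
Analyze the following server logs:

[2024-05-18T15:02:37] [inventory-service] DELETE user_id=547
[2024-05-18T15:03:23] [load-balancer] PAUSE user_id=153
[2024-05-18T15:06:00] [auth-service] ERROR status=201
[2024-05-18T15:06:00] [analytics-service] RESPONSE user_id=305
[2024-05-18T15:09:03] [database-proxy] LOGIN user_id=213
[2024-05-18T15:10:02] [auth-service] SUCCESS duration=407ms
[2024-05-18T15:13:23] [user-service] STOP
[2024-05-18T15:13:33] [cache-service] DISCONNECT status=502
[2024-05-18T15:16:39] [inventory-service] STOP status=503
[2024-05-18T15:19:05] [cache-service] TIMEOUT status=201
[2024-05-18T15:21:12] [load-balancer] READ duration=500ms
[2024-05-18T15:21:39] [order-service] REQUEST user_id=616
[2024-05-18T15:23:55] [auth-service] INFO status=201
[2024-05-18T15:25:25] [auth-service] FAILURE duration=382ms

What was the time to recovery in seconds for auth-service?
242

To calculate recovery time:

1. Find ERROR event for auth-service: 2024-05-18T15:06:00
2. Find next SUCCESS event for auth-service: 2024-05-18T15:10:02
3. Recovery time: 2024-05-18T15:10:02 - 2024-05-18T15:06:00 = 242 seconds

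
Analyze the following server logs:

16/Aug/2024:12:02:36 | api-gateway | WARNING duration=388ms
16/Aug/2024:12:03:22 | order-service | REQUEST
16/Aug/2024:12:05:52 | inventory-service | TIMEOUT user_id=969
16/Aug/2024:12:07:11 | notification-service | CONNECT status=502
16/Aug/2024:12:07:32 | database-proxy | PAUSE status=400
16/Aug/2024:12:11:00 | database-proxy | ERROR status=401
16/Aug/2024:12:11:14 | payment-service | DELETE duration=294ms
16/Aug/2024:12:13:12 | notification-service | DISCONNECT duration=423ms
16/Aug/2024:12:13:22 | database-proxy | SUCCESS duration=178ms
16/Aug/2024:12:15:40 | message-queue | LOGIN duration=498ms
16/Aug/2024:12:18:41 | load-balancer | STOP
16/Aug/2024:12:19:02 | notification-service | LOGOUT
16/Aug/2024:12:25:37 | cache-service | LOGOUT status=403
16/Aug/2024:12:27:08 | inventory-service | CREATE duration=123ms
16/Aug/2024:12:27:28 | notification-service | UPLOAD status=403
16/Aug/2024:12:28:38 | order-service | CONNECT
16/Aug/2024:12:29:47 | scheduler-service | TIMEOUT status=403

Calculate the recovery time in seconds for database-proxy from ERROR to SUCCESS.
142

To calculate recovery time:

1. Find ERROR event for database-proxy: 16/Aug/2024:12:11:00
2. Find next SUCCESS event for database-proxy: 16/Aug/2024:12:13:22
3. Recovery time: 16/Aug/2024:12:13:22 - 16/Aug/2024:12:11:00 = 142 seconds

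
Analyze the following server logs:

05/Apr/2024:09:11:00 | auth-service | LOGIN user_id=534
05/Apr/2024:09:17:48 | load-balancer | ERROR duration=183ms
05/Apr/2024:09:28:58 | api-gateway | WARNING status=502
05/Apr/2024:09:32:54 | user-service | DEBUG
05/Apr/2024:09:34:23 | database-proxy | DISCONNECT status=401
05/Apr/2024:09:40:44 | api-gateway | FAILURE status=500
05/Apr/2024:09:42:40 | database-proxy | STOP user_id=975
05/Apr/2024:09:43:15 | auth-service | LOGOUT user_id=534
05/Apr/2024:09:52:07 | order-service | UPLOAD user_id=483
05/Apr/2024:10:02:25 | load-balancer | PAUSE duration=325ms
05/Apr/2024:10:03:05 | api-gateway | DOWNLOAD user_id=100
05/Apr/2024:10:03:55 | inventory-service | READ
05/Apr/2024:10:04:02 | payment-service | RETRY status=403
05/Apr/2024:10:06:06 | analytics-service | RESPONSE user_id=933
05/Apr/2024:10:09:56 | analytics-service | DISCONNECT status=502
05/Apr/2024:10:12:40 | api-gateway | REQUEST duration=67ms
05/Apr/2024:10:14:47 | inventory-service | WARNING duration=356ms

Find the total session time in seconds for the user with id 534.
1935

To calculate session duration:

1. Find LOGIN event for user_id=534: 05/Apr/2024:09:11:00
2. Find LOGOUT event for user_id=534: 05/Apr/2024:09:43:15
3. Session duration: 05/Apr/2024:09:43:15 - 05/Apr/2024:09:11:00 = 1935 seconds (32 minutes)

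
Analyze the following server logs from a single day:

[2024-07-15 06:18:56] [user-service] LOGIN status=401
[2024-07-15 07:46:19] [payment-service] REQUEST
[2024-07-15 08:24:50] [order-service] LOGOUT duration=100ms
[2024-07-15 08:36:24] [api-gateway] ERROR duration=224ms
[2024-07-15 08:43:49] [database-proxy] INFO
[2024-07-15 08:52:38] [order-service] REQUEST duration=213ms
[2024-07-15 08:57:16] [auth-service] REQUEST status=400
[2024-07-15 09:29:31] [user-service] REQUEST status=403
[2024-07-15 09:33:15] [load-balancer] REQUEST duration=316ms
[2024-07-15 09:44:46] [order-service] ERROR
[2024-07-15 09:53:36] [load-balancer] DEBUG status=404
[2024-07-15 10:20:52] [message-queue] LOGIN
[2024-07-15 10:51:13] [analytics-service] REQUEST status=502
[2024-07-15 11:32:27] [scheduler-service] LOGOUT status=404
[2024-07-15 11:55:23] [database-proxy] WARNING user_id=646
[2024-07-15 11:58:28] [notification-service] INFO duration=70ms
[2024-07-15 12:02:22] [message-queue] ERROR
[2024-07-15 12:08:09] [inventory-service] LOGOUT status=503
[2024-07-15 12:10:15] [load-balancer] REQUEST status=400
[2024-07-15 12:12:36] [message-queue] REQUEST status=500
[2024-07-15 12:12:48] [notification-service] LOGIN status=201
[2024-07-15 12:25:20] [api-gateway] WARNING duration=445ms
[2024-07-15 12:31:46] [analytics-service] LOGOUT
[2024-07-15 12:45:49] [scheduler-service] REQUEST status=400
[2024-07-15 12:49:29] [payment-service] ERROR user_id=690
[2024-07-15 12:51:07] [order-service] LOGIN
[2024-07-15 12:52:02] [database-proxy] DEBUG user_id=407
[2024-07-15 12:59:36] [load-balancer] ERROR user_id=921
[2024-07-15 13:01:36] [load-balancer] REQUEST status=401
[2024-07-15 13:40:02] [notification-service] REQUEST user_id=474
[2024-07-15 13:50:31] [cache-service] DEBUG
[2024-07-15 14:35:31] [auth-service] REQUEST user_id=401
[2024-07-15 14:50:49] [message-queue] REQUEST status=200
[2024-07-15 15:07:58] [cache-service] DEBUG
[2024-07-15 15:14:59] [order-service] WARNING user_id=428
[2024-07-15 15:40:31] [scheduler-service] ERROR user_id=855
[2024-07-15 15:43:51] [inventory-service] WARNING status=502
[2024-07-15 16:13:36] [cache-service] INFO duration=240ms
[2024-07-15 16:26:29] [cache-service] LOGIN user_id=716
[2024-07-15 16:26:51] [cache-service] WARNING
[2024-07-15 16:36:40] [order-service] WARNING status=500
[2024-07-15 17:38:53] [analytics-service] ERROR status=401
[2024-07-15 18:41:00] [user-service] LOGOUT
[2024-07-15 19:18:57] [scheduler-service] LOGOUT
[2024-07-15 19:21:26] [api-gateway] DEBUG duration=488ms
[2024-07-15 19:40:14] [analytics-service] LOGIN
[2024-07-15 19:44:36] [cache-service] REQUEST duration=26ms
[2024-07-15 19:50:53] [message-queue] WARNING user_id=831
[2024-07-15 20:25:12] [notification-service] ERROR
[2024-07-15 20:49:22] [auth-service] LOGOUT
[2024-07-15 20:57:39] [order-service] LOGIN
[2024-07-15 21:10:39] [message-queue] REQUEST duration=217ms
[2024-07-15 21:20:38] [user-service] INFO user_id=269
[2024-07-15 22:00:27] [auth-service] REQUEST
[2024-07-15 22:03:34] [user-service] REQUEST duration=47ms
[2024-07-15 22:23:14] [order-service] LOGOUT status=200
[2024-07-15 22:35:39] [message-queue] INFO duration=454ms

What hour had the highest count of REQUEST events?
12

To find the peak hour:

1. Group all REQUEST events by hour
2. Count events in each hour
3. Find hour with maximum count
4. Peak hour: 12 (with 3 events)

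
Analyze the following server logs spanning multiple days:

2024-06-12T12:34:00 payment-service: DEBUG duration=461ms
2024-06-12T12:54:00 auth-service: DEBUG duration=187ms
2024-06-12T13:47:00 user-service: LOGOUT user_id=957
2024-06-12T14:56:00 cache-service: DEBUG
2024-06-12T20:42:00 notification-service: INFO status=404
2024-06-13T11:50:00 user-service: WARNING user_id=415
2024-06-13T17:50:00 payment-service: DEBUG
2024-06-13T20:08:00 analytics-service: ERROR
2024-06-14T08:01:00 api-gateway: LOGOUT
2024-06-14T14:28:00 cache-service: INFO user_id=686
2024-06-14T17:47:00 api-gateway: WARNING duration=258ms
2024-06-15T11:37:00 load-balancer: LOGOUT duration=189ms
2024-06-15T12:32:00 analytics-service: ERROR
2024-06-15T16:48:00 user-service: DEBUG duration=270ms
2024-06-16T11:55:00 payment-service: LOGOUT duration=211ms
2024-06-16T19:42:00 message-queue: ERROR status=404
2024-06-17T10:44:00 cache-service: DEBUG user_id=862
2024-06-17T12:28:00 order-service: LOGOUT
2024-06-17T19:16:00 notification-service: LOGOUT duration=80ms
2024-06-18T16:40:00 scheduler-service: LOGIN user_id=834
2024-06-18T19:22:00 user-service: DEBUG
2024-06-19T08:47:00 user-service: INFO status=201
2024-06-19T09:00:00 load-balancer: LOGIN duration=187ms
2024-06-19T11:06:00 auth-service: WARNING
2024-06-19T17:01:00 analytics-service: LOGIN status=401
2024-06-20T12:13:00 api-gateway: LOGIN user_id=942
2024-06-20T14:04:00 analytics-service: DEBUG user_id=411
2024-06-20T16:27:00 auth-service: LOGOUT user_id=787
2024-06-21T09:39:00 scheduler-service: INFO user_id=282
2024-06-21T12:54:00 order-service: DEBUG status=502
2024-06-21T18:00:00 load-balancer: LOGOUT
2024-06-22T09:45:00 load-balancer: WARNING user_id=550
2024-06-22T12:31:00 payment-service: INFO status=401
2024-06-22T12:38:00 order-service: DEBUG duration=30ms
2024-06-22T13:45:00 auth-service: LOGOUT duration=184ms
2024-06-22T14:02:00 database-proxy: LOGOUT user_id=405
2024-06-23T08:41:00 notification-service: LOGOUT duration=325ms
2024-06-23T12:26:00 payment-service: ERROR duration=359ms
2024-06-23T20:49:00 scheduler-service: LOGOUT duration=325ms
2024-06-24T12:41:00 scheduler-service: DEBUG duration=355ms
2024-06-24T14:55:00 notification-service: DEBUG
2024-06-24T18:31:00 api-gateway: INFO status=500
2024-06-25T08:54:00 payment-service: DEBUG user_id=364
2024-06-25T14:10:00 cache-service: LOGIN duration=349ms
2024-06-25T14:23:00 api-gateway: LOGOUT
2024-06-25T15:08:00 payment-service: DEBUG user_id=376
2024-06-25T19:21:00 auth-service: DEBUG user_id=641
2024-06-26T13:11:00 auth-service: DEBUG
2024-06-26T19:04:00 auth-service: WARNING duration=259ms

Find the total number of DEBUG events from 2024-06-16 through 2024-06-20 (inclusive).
3

To filter by date range:

1. Date range: 2024-06-16 through 2024-06-20, both dates inclusive
2. Filter for DEBUG events whose date falls in this range
3. Count matching events: 3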